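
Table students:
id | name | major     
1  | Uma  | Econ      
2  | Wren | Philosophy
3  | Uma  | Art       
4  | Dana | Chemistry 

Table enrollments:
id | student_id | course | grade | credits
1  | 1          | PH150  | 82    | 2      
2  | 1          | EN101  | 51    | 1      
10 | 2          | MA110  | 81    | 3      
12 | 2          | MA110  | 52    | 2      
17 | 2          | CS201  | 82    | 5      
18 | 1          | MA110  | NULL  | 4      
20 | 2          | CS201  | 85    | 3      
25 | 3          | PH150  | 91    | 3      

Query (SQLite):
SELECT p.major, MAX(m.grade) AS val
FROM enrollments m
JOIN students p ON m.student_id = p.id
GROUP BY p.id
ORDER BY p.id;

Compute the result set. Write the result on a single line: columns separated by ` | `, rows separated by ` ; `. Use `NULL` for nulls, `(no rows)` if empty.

Econ | 82 ; Philosophy | 85 ; Art | 91

Join each enrollments row to its students via student_id.
Group joined rows by students.id; compute MAX(m.grade) per group.
  1: ids {1, 2, 18} → MAX(m.grade)=82
  2: ids {10, 12, 17, 20} → MAX(m.grade)=85
  3: ids {25} → MAX(m.grade)=91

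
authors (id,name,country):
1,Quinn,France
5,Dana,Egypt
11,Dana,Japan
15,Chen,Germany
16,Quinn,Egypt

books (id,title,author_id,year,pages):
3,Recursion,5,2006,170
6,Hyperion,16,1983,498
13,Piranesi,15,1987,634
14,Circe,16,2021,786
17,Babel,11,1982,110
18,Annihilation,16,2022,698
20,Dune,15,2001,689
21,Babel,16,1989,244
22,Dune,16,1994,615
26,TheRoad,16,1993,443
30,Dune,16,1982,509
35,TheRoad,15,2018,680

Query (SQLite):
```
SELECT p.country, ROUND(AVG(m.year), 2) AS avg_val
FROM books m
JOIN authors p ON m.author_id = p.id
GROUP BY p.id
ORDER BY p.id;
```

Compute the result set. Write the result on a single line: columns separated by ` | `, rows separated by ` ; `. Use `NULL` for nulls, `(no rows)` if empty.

Join each books row to its authors via author_id.
Group joined rows by authors.id; compute ROUND(AVG(m.year), 2) per group.
  5: ids {3} → ROUND(AVG(m.year), 2)=2006
  11: ids {17} → ROUND(AVG(m.year), 2)=1982
  15: ids {13, 20, 35} → ROUND(AVG(m.year), 2)=2002
  16: ids {6, 14, 18, 21, 22, 26, 30} → ROUND(AVG(m.year), 2)=1997.71

Egypt | 2006 ; Japan | 1982 ; Germany | 2002 ; Egypt | 1997.71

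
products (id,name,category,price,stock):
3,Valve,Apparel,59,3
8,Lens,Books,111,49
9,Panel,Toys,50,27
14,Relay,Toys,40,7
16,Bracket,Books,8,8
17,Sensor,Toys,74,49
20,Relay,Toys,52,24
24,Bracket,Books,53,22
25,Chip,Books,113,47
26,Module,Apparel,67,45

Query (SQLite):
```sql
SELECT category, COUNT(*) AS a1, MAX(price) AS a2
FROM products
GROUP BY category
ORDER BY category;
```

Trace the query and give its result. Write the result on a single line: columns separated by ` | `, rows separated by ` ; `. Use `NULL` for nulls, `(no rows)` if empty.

Apparel | 2 | 67 ; Books | 4 | 113 ; Toys | 4 | 74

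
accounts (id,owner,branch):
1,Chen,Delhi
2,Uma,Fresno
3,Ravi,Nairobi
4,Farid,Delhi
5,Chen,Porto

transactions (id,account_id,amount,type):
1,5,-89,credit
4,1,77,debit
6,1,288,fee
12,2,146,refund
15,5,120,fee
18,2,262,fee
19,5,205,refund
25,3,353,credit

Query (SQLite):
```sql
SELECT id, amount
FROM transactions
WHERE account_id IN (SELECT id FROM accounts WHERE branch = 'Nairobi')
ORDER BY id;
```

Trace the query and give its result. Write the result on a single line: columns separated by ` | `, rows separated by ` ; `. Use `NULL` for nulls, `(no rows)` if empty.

25 | 353

Inner query: accounts.id where branch = 'Nairobi'.
Outer: keep transactions rows whose account_id is in that set.
Inner query → {3}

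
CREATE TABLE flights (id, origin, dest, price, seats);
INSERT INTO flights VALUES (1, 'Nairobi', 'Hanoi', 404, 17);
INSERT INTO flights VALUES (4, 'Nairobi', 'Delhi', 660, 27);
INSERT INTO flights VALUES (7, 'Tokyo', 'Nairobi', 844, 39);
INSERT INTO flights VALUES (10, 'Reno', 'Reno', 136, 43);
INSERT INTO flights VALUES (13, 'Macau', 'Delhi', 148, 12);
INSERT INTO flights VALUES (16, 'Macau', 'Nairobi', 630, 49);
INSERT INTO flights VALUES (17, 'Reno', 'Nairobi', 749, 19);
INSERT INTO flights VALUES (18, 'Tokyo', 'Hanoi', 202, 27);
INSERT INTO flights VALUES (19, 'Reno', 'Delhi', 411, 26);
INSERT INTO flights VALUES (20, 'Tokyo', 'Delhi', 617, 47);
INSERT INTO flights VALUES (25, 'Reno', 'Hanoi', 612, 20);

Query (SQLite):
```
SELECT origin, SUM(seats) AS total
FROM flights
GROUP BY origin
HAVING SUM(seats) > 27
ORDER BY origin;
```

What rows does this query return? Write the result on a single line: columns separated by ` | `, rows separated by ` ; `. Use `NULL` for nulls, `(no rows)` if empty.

Macau | 61 ; Nairobi | 44 ; Reno | 108 ; Tokyo | 113

Partition flights by origin; compute SUM(seats) within each group.
HAVING: keep groups where SUM(seats) > 27.
  Macau: ids {13, 16} → SUM(seats)=61
  Nairobi: ids {1, 4} → SUM(seats)=44
  Reno: ids {10, 17, 19, 25} → SUM(seats)=108
  Tokyo: ids {7, 18, 20} → SUM(seats)=113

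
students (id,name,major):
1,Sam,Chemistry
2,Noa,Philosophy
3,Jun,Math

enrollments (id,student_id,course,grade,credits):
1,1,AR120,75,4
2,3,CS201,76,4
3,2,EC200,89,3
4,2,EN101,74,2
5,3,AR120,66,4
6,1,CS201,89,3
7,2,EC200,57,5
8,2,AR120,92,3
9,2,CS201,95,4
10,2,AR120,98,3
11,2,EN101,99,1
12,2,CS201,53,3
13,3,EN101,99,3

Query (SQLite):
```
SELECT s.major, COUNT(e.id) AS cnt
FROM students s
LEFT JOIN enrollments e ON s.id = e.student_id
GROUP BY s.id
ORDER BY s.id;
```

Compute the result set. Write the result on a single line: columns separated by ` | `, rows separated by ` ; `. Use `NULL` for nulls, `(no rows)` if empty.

Chemistry | 2 ; Philosophy | 8 ; Math | 3

LEFT JOIN keeps every students row; unmatched ones get NULL for enrollments columns.
Group by students.id and compute COUNT(e.id). COUNT(col) of an all-NULL group is 0.
  1: ids {1, 6} → COUNT(e.id)=2
  2: ids {3, 4, 7, 8, 9, 10, 11, 12} → COUNT(e.id)=8
  3: ids {2, 5, 13} → COUNT(e.id)=3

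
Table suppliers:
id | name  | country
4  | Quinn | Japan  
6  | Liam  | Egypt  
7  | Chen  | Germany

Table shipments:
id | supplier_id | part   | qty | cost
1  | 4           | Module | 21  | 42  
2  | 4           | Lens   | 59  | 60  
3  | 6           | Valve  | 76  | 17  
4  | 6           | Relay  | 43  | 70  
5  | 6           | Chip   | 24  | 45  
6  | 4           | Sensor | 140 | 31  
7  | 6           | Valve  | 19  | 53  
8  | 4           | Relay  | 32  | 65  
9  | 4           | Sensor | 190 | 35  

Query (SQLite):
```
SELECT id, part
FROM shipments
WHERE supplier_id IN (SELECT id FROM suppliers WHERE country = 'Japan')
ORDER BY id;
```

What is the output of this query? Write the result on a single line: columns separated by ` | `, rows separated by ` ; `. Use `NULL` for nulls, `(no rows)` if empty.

Inner query: suppliers.id where country = 'Japan'.
Outer: keep shipments rows whose supplier_id is in that set.
Inner query → {4}

1 | Module ; 2 | Lens ; 6 | Sensor ; 8 | Relay ; 9 | Sensor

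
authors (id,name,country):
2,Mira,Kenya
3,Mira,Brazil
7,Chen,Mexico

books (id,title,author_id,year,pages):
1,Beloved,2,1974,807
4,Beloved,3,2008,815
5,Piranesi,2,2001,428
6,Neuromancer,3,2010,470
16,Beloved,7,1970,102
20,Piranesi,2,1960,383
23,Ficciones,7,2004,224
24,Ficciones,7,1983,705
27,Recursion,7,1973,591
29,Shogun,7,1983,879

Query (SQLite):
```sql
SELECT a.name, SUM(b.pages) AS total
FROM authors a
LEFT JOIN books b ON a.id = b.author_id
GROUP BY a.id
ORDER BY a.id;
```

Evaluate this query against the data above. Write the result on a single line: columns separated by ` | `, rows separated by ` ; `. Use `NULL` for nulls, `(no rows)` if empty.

Mira | 1618 ; Mira | 1285 ; Chen | 2501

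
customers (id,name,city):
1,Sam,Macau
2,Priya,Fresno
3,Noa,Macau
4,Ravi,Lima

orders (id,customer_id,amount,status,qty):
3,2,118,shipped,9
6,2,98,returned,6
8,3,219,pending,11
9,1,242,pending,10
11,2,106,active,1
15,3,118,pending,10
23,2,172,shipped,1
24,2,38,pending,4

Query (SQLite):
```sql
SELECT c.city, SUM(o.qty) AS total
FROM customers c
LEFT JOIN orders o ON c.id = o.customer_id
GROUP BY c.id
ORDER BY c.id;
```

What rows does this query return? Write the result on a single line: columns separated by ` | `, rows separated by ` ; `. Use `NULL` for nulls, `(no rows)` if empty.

Macau | 10 ; Fresno | 21 ; Macau | 21 ; Lima | NULL

LEFT JOIN keeps every customers row; unmatched ones get NULL for orders columns.
Group by customers.id and compute SUM(o.qty). SUM over an all-NULL group is NULL.
  1: ids {9} → SUM(o.qty)=10
  2: ids {3, 6, 11, 23, 24} → SUM(o.qty)=21
  3: ids {8, 15} → SUM(o.qty)=21
  4: ids {—} → SUM(o.qty)=NULL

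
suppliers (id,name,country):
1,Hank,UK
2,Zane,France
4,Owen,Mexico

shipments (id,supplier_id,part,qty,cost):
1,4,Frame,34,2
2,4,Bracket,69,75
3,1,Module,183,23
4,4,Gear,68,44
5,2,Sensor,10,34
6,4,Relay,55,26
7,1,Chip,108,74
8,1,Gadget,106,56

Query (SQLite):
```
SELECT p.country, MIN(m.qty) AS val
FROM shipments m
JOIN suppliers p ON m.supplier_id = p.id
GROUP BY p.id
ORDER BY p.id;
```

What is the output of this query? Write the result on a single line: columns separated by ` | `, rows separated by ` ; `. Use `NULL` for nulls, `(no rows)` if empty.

Join each shipments row to its suppliers via supplier_id.
Group joined rows by suppliers.id; compute MIN(m.qty) per group.
  1: ids {3, 7, 8} → MIN(m.qty)=106
  2: ids {5} → MIN(m.qty)=10
  4: ids {1, 2, 4, 6} → MIN(m.qty)=34

UK | 106 ; France | 10 ; Mexico | 34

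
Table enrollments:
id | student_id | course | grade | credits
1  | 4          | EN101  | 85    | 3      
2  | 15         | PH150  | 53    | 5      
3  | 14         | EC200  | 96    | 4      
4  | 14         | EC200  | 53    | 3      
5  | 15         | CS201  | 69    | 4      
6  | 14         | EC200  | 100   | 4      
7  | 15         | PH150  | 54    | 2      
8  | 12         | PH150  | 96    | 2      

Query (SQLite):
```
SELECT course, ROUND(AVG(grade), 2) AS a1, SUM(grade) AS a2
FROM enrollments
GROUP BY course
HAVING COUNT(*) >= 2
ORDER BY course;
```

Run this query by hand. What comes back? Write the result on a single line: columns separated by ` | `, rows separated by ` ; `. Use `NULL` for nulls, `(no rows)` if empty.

Group enrollments by course.
Per group compute: ROUND(AVG(grade), 2), SUM(grade).
HAVING: drop groups with fewer than 2 rows.
  CS201: ids {5} → ROUND(AVG(grade), 2)=69, SUM(grade)=69
  EC200: ids {3, 4, 6} → ROUND(AVG(grade), 2)=83, SUM(grade)=249
  EN101: ids {1} → ROUND(AVG(grade), 2)=85, SUM(grade)=85
  PH150: ids {2, 7, 8} → ROUND(AVG(grade), 2)=67.67, SUM(grade)=203

EC200 | 83 | 249 ; PH150 | 67.67 | 203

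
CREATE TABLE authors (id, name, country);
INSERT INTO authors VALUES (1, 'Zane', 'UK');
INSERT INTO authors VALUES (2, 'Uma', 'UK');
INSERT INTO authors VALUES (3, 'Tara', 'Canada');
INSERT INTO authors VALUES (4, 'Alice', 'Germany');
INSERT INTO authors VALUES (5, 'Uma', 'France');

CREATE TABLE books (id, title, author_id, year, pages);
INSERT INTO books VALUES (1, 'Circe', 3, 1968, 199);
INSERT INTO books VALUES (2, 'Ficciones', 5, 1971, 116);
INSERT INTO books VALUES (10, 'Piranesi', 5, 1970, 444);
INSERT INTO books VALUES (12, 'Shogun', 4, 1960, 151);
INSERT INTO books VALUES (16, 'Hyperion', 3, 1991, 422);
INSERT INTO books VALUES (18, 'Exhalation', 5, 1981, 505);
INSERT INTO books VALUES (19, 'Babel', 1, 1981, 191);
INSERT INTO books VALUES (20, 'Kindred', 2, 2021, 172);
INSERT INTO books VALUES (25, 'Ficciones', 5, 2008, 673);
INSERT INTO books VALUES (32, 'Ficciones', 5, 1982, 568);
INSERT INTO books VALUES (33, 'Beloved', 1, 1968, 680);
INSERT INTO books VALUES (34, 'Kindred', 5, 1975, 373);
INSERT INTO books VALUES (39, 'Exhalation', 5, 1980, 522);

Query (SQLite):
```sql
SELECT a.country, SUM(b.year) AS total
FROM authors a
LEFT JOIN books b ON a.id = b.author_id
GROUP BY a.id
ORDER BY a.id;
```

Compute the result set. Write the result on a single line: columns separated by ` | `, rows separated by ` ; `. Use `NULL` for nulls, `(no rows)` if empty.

LEFT JOIN keeps every authors row; unmatched ones get NULL for books columns.
Group by authors.id and compute SUM(b.year). SUM over an all-NULL group is NULL.
  1: ids {19, 33} → SUM(b.year)=3949
  2: ids {20} → SUM(b.year)=2021
  3: ids {1, 16} → SUM(b.year)=3959
  4: ids {12} → SUM(b.year)=1960
  5: ids {2, 10, 18, 25, 32, 34, 39} → SUM(b.year)=13867

UK | 3949 ; UK | 2021 ; Canada | 3959 ; Germany | 1960 ; France | 13867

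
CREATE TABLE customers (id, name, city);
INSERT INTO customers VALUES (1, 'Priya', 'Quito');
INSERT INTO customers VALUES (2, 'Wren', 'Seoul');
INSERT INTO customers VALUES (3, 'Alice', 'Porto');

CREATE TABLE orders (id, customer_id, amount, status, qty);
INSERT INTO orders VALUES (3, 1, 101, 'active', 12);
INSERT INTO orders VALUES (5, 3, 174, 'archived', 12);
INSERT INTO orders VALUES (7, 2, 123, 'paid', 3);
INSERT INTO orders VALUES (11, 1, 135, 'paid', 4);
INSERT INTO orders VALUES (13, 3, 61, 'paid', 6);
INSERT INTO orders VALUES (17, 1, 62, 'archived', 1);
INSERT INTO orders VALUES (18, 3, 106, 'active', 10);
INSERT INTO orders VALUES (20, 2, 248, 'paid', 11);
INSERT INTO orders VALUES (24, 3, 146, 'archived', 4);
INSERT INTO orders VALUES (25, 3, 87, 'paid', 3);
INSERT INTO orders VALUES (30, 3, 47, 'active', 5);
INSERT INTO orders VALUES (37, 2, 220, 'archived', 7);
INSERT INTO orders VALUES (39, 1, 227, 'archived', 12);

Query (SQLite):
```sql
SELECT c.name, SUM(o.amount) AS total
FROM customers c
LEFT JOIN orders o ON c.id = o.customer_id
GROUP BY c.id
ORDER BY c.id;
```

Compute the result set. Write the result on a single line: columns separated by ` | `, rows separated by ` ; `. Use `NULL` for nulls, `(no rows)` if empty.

LEFT JOIN keeps every customers row; unmatched ones get NULL for orders columns.
Group by customers.id and compute SUM(o.amount). SUM over an all-NULL group is NULL.
  1: ids {3, 11, 17, 39} → SUM(o.amount)=525
  2: ids {7, 20, 37} → SUM(o.amount)=591
  3: ids {5, 13, 18, 24, 25, 30} → SUM(o.amount)=621

Priya | 525 ; Wren | 591 ; Alice | 621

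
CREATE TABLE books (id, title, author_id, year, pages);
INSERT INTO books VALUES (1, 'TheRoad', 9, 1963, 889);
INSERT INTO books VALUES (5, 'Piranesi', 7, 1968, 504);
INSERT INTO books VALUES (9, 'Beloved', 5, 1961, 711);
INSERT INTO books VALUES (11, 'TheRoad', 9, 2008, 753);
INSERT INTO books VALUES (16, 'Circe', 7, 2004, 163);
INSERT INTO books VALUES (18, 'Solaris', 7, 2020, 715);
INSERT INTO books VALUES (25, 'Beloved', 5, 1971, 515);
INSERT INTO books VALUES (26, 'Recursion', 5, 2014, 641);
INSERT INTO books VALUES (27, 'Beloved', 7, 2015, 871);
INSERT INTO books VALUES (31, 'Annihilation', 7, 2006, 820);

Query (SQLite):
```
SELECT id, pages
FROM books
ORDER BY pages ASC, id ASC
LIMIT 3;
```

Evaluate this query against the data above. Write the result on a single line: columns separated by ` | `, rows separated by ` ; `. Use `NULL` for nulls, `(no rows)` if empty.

Sort by pages asc, tiebreak id asc: (163, id=16), (504, id=5), (515, id=25), (641, id=26), (711, id=9), (715, id=18) …. Take first 3.

16 | 163 ; 5 | 504 ; 25 | 515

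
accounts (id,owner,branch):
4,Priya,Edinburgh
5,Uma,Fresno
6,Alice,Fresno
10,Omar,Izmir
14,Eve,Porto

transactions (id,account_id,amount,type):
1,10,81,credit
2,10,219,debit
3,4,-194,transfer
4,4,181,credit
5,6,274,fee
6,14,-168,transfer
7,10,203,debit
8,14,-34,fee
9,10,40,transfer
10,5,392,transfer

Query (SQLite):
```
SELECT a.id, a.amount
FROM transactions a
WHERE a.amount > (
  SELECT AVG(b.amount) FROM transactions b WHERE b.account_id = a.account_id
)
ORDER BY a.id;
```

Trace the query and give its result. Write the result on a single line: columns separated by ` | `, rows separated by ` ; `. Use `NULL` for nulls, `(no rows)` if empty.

2 | 219 ; 4 | 181 ; 7 | 203 ; 8 | -34

For each transactions row a, compute AVG(amount) over rows sharing a.account_id.
Keep row a if a.amount > that per-group AVG.
  account_id=4: AVG(amount) = -6.5
  account_id=5: AVG(amount) = 392.0
  account_id=6: AVG(amount) = 274.0
  account_id=10: AVG(amount) = 135.75
  account_id=14: AVG(amount) = -101.0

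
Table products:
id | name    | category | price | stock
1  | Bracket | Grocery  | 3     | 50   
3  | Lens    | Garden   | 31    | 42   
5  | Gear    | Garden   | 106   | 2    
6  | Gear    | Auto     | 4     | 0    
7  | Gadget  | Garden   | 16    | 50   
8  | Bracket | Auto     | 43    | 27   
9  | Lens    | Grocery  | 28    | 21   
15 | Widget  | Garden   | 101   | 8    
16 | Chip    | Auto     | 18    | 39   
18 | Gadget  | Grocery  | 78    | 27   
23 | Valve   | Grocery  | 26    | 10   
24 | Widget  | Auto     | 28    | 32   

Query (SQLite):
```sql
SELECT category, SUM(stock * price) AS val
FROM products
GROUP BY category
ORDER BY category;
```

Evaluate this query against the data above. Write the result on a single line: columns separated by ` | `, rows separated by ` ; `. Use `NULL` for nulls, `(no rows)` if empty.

For each row compute stock * price.
Group by category; take SUM of the expression per group.
  Auto: ids {6, 8, 16, 24} → SUM(stock * price)=2759
  Garden: ids {3, 5, 7, 15} → SUM(stock * price)=3122
  Grocery: ids {1, 9, 18, 23} → SUM(stock * price)=3104

Auto | 2759 ; Garden | 3122 ; Grocery | 3104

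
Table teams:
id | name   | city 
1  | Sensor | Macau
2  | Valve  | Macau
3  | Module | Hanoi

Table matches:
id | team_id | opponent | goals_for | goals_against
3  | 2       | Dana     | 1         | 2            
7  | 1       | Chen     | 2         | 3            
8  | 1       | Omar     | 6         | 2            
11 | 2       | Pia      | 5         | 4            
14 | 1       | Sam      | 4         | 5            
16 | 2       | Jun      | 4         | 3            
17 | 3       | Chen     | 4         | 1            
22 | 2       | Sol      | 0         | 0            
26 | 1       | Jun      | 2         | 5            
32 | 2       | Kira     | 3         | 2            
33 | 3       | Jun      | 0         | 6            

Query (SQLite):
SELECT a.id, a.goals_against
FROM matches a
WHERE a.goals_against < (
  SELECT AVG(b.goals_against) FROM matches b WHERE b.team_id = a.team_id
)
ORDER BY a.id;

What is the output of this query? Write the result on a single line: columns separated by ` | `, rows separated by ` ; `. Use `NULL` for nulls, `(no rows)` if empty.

3 | 2 ; 7 | 3 ; 8 | 2 ; 17 | 1 ; 22 | 0 ; 32 | 2

For each matches row a, compute AVG(goals_against) over rows sharing a.team_id.
Keep row a if a.goals_against < that per-group AVG.
  team_id=1: AVG(goals_against) = 3.75
  team_id=2: AVG(goals_against) = 2.2
  team_id=3: AVG(goals_against) = 3.5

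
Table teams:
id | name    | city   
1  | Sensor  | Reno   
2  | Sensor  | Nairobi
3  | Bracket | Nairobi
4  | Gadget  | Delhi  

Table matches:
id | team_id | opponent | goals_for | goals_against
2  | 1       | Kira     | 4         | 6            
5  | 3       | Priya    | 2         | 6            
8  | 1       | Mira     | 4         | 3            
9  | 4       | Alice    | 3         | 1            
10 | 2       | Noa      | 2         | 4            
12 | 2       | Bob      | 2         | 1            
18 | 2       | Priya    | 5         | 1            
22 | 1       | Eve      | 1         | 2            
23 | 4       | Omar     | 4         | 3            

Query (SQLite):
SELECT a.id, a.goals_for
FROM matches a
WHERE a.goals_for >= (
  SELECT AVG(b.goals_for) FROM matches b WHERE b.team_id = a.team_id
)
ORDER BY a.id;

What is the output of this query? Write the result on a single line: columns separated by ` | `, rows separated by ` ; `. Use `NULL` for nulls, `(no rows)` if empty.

2 | 4 ; 5 | 2 ; 8 | 4 ; 18 | 5 ; 23 | 4

For each matches row a, compute AVG(goals_for) over rows sharing a.team_id.
Keep row a if a.goals_for >= that per-group AVG.
  team_id=1: AVG(goals_for) = 3.0
  team_id=2: AVG(goals_for) = 3.0
  team_id=3: AVG(goals_for) = 2.0
  team_id=4: AVG(goals_for) = 3.5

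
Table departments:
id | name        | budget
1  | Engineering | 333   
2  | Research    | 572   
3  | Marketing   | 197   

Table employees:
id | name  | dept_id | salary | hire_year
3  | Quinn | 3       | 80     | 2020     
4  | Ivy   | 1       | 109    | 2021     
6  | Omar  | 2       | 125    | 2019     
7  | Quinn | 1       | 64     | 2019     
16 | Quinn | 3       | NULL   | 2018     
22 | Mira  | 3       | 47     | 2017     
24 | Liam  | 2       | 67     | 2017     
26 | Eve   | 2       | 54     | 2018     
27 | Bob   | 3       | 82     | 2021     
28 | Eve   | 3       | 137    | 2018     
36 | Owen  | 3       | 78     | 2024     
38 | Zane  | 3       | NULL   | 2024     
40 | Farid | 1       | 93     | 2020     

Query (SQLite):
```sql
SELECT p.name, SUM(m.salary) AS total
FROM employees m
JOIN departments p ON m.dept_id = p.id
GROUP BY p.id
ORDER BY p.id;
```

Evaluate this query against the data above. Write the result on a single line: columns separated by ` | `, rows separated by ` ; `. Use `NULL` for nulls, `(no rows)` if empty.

Engineering | 266 ; Research | 246 ; Marketing | 424

Join each employees row to its departments via dept_id.
Group joined rows by departments.id; compute SUM(m.salary) per group.
  1: ids {4, 7, 40} → SUM(m.salary)=266
  2: ids {6, 24, 26} → SUM(m.salary)=246
  3: ids {3, 16, 22, 27, 28, 36, 38} → SUM(m.salary)=424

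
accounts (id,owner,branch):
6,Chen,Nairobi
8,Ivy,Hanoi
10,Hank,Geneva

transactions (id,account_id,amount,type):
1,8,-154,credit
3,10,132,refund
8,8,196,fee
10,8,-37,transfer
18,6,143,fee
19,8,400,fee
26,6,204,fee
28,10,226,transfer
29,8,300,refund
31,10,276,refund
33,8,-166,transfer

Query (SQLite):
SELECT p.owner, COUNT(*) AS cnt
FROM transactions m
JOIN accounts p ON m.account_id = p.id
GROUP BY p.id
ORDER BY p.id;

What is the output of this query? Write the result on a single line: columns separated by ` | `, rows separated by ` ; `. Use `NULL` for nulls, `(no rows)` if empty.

Join each transactions row to its accounts via account_id.
Group joined rows by accounts.id; compute COUNT(*) per group.
  6: ids {18, 26} → COUNT(*)=2
  8: ids {1, 8, 10, 19, 29, 33} → COUNT(*)=6
  10: ids {3, 28, 31} → COUNT(*)=3

Chen | 2 ; Ivy | 6 ; Hank | 3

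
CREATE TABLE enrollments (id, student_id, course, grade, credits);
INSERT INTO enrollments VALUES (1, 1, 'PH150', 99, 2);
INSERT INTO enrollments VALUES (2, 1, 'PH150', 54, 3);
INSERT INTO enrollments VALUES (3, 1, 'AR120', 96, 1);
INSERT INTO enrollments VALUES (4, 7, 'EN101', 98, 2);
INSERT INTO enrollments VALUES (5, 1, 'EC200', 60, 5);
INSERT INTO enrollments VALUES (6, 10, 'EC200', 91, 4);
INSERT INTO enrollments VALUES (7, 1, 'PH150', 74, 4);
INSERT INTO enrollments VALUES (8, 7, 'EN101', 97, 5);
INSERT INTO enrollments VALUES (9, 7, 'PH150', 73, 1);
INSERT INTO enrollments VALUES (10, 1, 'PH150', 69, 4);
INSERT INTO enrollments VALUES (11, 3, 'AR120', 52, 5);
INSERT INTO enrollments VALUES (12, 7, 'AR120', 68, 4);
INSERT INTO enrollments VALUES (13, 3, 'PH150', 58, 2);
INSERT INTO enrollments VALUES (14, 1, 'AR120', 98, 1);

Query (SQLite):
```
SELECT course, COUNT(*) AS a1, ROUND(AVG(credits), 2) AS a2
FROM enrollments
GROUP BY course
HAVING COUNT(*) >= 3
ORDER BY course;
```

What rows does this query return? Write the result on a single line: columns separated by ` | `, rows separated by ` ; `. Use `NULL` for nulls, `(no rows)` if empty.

AR120 | 4 | 2.75 ; PH150 | 6 | 2.67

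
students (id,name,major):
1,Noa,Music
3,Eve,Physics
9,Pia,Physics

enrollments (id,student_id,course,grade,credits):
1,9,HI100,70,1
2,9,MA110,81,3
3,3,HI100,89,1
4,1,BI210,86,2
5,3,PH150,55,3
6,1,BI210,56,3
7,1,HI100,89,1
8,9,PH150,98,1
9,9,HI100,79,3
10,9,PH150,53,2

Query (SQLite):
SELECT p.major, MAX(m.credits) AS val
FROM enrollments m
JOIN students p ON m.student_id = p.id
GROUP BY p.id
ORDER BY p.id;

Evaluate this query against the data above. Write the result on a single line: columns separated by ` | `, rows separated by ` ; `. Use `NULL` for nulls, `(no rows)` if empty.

Music | 3 ; Physics | 3 ; Physics | 3

Join each enrollments row to its students via student_id.
Group joined rows by students.id; compute MAX(m.credits) per group.
  1: ids {4, 6, 7} → MAX(m.credits)=3
  3: ids {3, 5} → MAX(m.credits)=3
  9: ids {1, 2, 8, 9, 10} → MAX(m.credits)=3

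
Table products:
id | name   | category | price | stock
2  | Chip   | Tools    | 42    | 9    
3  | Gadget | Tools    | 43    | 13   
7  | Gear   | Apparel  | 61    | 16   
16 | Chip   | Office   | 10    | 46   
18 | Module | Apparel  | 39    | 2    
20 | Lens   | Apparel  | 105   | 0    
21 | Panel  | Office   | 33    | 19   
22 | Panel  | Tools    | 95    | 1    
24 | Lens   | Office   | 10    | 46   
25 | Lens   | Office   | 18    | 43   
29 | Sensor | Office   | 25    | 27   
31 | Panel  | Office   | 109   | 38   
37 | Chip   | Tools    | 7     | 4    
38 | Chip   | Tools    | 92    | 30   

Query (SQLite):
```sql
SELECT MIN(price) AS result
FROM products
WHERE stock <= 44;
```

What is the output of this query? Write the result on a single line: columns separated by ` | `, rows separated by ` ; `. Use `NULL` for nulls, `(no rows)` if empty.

Rows where stock <= 44 → price values: [42, 43, 61, 39, 105, 33, 95, 18, 25, 109, 7, 92].
MIN of non-NULL values = 7.

7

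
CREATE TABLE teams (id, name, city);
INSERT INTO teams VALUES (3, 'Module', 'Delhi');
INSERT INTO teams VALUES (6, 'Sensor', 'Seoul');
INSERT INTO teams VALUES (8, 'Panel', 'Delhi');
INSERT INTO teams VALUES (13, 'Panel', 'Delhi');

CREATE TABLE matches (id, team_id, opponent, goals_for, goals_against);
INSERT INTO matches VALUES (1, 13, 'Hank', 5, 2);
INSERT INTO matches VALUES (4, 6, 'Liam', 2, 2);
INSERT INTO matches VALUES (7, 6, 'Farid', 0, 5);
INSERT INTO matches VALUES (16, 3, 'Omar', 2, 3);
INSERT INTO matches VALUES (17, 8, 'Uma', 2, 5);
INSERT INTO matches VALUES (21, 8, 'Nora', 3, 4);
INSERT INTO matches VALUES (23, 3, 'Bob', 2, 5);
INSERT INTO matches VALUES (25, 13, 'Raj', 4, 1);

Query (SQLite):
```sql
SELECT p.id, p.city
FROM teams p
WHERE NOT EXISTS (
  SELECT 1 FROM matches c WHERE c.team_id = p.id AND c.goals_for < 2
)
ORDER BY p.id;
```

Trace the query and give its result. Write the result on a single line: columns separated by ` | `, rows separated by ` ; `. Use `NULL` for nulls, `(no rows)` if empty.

3 | Delhi ; 8 | Delhi ; 13 | Delhi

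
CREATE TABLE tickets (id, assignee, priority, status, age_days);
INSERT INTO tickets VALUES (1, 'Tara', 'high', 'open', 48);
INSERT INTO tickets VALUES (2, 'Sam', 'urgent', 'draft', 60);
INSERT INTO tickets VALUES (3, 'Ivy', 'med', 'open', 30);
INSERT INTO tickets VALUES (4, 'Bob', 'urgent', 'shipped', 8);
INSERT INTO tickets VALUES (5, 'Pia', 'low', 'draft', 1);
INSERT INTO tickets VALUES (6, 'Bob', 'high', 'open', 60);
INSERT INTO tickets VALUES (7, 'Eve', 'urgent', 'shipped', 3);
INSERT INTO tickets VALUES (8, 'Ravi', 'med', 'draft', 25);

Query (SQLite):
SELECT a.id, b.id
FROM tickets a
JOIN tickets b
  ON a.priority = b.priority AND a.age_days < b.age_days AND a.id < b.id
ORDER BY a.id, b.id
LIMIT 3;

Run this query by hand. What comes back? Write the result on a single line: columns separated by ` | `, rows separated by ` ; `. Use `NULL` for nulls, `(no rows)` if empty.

Pairs (a,b) with same priority, a.age_days < b.age_days, a.id < b.id.
priority groups: high:{1,6} low:{5} med:{3,8} urgent:{2,4,7}
Ordered by (a.id, b.id); first 3.

1 | 6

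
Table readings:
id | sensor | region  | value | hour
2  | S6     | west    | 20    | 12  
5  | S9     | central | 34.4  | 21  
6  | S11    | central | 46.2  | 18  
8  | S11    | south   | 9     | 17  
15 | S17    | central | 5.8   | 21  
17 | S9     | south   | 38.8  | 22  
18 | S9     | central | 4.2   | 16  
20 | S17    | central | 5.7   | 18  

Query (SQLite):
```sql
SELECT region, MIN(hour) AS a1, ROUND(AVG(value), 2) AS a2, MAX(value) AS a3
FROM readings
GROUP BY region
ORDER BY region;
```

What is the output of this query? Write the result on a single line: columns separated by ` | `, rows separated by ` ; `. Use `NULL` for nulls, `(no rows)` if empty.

central | 16 | 19.26 | 46.2 ; south | 17 | 23.9 | 38.8 ; west | 12 | 20 | 20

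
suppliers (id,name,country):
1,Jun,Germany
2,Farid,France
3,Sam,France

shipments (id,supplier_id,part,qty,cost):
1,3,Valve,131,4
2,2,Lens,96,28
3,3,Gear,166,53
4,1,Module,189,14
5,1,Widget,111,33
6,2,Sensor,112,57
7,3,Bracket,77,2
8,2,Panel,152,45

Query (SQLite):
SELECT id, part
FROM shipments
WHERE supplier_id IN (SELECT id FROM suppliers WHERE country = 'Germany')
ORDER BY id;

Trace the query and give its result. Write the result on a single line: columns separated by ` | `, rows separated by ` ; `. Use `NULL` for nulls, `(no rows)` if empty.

4 | Module ; 5 | Widget

Inner query: suppliers.id where country = 'Germany'.
Outer: keep shipments rows whose supplier_id is in that set.
Inner query → {1}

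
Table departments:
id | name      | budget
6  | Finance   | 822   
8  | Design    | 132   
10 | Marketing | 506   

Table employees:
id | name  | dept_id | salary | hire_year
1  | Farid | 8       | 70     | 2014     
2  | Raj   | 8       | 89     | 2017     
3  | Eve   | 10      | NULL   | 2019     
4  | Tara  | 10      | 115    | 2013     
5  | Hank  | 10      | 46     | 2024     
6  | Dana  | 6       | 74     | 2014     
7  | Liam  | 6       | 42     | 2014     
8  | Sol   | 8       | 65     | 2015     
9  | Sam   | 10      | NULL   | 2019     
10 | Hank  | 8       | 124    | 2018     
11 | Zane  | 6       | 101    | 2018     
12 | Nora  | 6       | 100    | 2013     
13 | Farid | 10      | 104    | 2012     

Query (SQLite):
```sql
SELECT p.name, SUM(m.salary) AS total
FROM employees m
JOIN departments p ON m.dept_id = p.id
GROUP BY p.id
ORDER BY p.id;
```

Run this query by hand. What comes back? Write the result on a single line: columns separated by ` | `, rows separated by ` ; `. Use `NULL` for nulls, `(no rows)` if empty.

Join each employees row to its departments via dept_id.
Group joined rows by departments.id; compute SUM(m.salary) per group.
  6: ids {6, 7, 11, 12} → SUM(m.salary)=317
  8: ids {1, 2, 8, 10} → SUM(m.salary)=348
  10: ids {3, 4, 5, 9, 13} → SUM(m.salary)=265

Finance | 317 ; Design | 348 ; Marketing | 265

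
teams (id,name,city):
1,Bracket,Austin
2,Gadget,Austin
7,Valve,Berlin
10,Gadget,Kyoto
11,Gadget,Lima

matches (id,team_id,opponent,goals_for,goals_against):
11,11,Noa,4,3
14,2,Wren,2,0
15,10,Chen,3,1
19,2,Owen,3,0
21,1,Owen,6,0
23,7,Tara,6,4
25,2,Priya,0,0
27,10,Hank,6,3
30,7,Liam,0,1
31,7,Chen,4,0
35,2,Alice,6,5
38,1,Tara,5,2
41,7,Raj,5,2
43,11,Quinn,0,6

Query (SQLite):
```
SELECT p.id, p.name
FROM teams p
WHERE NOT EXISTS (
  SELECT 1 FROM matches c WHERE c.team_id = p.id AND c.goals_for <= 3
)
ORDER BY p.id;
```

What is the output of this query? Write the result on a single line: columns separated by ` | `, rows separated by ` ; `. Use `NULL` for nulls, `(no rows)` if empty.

1 | Bracket

For each teams row, check whether any matches with matching team_id has goals_for <= 3.
Keep rows where that is false.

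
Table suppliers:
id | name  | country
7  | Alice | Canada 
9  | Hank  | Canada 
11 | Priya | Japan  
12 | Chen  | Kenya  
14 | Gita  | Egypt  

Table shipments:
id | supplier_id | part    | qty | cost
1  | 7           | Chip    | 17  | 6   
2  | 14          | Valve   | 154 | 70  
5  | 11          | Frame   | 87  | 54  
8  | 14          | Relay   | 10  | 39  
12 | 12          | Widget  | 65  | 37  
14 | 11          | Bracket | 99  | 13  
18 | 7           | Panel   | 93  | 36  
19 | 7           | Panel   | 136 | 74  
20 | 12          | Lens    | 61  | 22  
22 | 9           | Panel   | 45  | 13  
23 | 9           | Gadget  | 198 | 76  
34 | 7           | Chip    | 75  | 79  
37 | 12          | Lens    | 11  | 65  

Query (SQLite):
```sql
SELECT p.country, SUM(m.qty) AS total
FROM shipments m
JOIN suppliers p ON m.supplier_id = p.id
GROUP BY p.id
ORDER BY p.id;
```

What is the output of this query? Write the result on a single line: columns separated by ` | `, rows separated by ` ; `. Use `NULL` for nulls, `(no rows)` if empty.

Canada | 321 ; Canada | 243 ; Japan | 186 ; Kenya | 137 ; Egypt | 164

Join each shipments row to its suppliers via supplier_id.
Group joined rows by suppliers.id; compute SUM(m.qty) per group.
  7: ids {1, 18, 19, 34} → SUM(m.qty)=321
  9: ids {22, 23} → SUM(m.qty)=243
  11: ids {5, 14} → SUM(m.qty)=186
  12: ids {12, 20, 37} → SUM(m.qty)=137
  14: ids {2, 8} → SUM(m.qty)=164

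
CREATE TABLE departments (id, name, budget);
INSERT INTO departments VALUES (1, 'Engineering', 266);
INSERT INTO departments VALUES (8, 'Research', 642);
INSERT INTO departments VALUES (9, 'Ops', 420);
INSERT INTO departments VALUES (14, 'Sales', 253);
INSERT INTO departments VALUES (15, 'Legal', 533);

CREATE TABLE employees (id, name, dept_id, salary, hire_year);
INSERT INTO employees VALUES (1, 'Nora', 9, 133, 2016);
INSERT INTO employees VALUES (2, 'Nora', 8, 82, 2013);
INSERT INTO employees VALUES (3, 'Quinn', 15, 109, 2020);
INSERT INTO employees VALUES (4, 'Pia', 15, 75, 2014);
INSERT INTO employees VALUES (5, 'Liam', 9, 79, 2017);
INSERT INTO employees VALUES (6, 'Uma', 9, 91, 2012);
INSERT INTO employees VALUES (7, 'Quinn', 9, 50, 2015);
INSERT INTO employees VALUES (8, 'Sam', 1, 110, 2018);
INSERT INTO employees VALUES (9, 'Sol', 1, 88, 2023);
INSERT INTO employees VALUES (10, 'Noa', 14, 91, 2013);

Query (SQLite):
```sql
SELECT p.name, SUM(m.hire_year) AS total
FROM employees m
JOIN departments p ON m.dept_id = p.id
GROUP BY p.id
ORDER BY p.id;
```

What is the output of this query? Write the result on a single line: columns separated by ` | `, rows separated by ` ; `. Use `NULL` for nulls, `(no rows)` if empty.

Join each employees row to its departments via dept_id.
Group joined rows by departments.id; compute SUM(m.hire_year) per group.
  1: ids {8, 9} → SUM(m.hire_year)=4041
  8: ids {2} → SUM(m.hire_year)=2013
  9: ids {1, 5, 6, 7} → SUM(m.hire_year)=8060
  14: ids {10} → SUM(m.hire_year)=2013
  15: ids {3, 4} → SUM(m.hire_year)=4034

Engineering | 4041 ; Research | 2013 ; Ops | 8060 ; Sales | 2013 ; Legal | 4034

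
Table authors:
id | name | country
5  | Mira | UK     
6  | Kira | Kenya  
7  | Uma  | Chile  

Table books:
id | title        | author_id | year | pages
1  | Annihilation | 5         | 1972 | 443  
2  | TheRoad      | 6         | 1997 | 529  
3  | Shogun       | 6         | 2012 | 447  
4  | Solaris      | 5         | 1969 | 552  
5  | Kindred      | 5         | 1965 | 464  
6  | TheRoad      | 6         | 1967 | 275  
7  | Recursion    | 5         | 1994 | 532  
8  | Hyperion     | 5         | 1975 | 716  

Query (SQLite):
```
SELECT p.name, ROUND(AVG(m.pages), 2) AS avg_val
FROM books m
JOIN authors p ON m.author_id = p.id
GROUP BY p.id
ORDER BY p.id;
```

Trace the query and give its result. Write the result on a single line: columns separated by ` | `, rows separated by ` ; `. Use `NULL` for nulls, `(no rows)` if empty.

Join each books row to its authors via author_id.
Group joined rows by authors.id; compute ROUND(AVG(m.pages), 2) per group.
  5: ids {1, 4, 5, 7, 8} → ROUND(AVG(m.pages), 2)=541.4
  6: ids {2, 3, 6} → ROUND(AVG(m.pages), 2)=417

Mira | 541.4 ; Kira | 417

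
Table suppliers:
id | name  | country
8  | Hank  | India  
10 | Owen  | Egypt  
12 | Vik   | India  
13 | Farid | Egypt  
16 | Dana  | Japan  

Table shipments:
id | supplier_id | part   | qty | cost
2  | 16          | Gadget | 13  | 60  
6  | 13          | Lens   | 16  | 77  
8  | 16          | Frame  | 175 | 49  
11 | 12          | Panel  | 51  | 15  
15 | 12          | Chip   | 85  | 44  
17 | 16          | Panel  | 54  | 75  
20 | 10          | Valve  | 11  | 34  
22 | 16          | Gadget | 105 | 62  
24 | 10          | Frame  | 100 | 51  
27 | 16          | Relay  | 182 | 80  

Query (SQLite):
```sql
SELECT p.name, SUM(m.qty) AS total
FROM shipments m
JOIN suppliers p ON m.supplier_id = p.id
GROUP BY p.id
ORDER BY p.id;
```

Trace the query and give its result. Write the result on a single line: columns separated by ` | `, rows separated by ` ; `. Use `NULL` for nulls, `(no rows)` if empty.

Owen | 111 ; Vik | 136 ; Farid | 16 ; Dana | 529

Join each shipments row to its suppliers via supplier_id.
Group joined rows by suppliers.id; compute SUM(m.qty) per group.
  10: ids {20, 24} → SUM(m.qty)=111
  12: ids {11, 15} → SUM(m.qty)=136
  13: ids {6} → SUM(m.qty)=16
  16: ids {2, 8, 17, 22, 27} → SUM(m.qty)=529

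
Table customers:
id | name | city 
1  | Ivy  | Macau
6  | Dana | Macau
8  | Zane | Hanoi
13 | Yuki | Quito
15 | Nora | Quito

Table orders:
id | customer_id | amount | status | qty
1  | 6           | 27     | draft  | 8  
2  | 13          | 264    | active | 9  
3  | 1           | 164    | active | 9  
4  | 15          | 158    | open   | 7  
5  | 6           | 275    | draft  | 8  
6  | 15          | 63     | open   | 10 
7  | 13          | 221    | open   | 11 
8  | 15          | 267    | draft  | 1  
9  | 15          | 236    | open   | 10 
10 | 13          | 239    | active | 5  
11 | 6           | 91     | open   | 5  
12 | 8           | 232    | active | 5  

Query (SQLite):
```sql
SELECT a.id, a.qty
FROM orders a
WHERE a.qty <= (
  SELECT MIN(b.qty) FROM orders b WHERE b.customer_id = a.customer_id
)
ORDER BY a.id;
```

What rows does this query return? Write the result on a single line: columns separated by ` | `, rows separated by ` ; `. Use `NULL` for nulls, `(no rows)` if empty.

3 | 9 ; 8 | 1 ; 10 | 5 ; 11 | 5 ; 12 | 5

For each orders row a, compute MIN(qty) over rows sharing a.customer_id.
Keep row a if a.qty <= that per-group MIN.
  customer_id=1: MIN(qty) = 9
  customer_id=6: MIN(qty) = 5
  customer_id=8: MIN(qty) = 5
  customer_id=13: MIN(qty) = 5
  customer_id=15: MIN(qty) = 1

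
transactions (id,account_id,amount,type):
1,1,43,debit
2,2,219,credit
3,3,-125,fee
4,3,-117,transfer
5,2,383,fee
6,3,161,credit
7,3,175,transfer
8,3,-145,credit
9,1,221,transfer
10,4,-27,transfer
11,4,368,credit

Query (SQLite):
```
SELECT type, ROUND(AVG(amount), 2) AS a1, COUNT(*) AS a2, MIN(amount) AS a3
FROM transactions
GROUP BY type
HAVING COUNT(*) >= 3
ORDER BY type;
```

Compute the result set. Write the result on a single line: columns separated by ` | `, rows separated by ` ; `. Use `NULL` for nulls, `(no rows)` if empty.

Group transactions by type.
Per group compute: ROUND(AVG(amount), 2), COUNT(*), MIN(amount).
HAVING: drop groups with fewer than 3 rows.
  credit: ids {2, 6, 8, 11} → ROUND(AVG(amount), 2)=150.75, COUNT(*)=4, MIN(amount)=-145
  debit: ids {1} → ROUND(AVG(amount), 2)=43, COUNT(*)=1, MIN(amount)=43
  fee: ids {3, 5} → ROUND(AVG(amount), 2)=129, COUNT(*)=2, MIN(amount)=-125
  transfer: ids {4, 7, 9, 10} → ROUND(AVG(amount), 2)=63, COUNT(*)=4, MIN(amount)=-117

credit | 150.75 | 4 | -145 ; transfer | 63 | 4 | -117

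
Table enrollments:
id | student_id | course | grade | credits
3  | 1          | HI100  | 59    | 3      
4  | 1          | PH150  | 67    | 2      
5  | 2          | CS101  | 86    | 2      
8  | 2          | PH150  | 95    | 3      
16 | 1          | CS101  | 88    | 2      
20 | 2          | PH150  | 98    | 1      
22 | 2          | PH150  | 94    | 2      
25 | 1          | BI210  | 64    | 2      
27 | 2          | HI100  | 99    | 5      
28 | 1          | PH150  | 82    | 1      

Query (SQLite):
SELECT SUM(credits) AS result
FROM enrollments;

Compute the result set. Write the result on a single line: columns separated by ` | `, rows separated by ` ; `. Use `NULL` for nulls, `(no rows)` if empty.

All credits values: [3, 2, 2, 3, 2, 1, 2, 2, 5, 1].
SUM of non-NULL values = 23.

23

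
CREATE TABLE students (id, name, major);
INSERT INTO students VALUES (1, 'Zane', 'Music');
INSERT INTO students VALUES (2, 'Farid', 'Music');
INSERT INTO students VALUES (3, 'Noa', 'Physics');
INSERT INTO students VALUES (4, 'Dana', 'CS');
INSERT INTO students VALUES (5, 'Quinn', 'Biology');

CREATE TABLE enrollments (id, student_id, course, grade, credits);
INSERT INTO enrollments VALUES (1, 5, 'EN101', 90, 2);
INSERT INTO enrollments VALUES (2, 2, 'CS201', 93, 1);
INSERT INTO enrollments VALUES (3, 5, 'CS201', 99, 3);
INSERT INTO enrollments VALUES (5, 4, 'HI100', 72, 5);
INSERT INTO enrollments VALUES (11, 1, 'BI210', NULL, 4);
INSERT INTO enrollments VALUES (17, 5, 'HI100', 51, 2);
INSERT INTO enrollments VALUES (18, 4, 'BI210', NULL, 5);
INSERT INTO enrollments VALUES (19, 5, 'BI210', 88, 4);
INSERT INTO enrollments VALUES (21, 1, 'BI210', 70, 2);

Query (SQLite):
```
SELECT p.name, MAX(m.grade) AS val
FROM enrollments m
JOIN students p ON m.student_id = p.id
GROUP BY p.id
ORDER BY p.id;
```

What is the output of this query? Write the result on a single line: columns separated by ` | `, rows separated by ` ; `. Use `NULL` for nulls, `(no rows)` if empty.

Join each enrollments row to its students via student_id.
Group joined rows by students.id; compute MAX(m.grade) per group.
  1: ids {11, 21} → MAX(m.grade)=70
  2: ids {2} → MAX(m.grade)=93
  4: ids {5, 18} → MAX(m.grade)=72
  5: ids {1, 3, 17, 19} → MAX(m.grade)=99

Zane | 70 ; Farid | 93 ; Dana | 72 ; Quinn | 99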